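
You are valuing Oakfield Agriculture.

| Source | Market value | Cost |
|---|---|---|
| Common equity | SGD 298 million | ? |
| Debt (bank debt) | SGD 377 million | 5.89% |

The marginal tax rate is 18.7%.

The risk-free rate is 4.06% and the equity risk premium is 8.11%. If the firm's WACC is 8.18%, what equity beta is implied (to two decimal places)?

Total capital V = 298 + 377 = 675.
Equity weight = 298/675 = 0.4415.
Bank debt weight = 377/675 = 0.5585.
Debt contribution = 0.5585 × 5.89% × (1 − 18.7%) = 2.6745%.
Required equity contribution = 8.18% − 2.6745% = 5.5055%  ⇒  Re = 12.4705%.
CAPM: 12.4705% = 4.06% + β × 8.11%  ⇒  β = 1.0371.

1.04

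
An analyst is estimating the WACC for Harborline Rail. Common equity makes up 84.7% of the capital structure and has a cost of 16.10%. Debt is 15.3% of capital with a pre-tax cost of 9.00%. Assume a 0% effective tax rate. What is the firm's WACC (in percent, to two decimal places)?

After-tax cost of debt = 9% × (1 − 0%) = 9.0000%.
WACC = 0.847 × 16.1000% + 0.153 × 9.0000% = 15.0137%.

15.01%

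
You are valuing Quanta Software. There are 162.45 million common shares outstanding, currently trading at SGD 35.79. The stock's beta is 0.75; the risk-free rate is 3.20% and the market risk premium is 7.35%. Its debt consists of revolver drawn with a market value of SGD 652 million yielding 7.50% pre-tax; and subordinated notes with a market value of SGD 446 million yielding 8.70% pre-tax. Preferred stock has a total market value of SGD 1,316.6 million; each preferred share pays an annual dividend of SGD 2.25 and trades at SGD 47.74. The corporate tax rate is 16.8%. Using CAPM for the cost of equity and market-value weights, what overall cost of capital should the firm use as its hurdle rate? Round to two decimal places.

7.80%

Cost of equity via CAPM: Re = 3.2% + 0.75 × 7.35% = 8.7125%.
Cost of preferred: Rp = 2.25 / 47.74 = 4.7130%.
Market value of equity E = 35.79 × 162.45m = 5814.0855m.
Total capital V = 5814.0855 + 1316.6 + 652 + 446 = 8228.6855.
Equity: weight = 5814.0855/8228.6855 = 0.7066; cost = 8.7125%.
Preferred: weight = 1316.6/8228.6855 = 0.1600; cost = 4.713%.
Revolver drawn: weight = 652/8228.6855 = 0.0792; after-tax cost = 7.5% × (1 − 16.8%) = 6.2400%.
Subordinated notes: weight = 446/8228.6855 = 0.0542; after-tax cost = 8.7% × (1 − 16.8%) = 7.2384%.
WACC = 0.7066 × 8.7125% + 0.1600 × 4.7130% + 0.0792 × 6.2400% + 0.0542 × 7.2384% = 7.7968%.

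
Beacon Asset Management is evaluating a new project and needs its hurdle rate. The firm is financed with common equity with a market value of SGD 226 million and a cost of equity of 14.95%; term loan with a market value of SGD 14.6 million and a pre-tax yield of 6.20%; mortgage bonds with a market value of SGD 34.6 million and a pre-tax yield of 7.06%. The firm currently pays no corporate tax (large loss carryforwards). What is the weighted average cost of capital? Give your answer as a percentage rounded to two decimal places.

13.49%

Total capital V = 226 + 14.6 + 34.6 = 275.2.
Equity: weight = 226/275.2 = 0.8212; cost = 14.95%.
Term loan: weight = 14.6/275.2 = 0.0531; after-tax cost = 6.2% × (1 − 0%) = 6.2000%.
Mortgage bonds: weight = 34.6/275.2 = 0.1257; after-tax cost = 7.06% × (1 − 0%) = 7.0600%.
WACC = 0.8212 × 14.9500% + 0.0531 × 6.2000% + 0.1257 × 7.0600% = 13.4938%.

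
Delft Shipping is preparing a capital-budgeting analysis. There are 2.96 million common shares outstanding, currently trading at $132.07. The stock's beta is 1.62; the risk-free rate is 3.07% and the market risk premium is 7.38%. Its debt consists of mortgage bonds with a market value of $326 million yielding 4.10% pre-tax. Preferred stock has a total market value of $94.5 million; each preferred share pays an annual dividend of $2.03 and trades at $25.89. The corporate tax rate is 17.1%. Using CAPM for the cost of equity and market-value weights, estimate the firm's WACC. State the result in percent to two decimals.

9.52%

Cost of equity via CAPM: Re = 3.07% + 1.62 × 7.38% = 15.0256%.
Cost of preferred: Rp = 2.03 / 25.89 = 7.8409%.
Market value of equity E = 132.07 × 2.96m = 390.9272m.
Total capital V = 390.9272 + 94.5 + 326 = 811.4272.
Equity: weight = 390.9272/811.4272 = 0.4818; cost = 15.0256%.
Preferred: weight = 94.5/811.4272 = 0.1165; cost = 7.8409%.
Mortgage bonds: weight = 326/811.4272 = 0.4018; after-tax cost = 4.1% × (1 − 17.1%) = 3.3989%.
WACC = 0.4818 × 15.0256% + 0.1165 × 7.8409% + 0.4018 × 3.3989% = 9.5177%.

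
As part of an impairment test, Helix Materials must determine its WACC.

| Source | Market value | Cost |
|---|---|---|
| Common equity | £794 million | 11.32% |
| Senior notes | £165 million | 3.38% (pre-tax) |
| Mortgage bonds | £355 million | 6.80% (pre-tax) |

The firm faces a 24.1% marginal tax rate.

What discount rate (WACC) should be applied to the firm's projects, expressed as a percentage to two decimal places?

Total capital V = 794 + 165 + 355 = 1314.
Equity: weight = 794/1314 = 0.6043; cost = 11.32%.
Senior notes: weight = 165/1314 = 0.1256; after-tax cost = 3.38% × (1 − 24.1%) = 2.5654%.
Mortgage bonds: weight = 355/1314 = 0.2702; after-tax cost = 6.8% × (1 − 24.1%) = 5.1612%.
WACC = 0.6043 × 11.3200% + 0.1256 × 2.5654% + 0.2702 × 5.1612% = 8.5568%.

8.56%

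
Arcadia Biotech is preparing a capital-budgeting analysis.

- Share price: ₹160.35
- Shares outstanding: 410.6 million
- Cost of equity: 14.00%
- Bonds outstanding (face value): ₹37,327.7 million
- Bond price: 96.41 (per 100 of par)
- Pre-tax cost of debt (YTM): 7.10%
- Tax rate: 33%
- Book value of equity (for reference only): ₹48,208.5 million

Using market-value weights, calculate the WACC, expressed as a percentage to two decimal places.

Market value of equity E = 160.35 × 410.6m = 65839.71m. Market value of debt D = 37327.7m × 96.41/100 = 35987.63557m.
Total capital V = 65839.71 + 35987.63557 = 101827.34557.
Equity: weight = 65839.71/101827.34557 = 0.6466; cost = 14%.
Bonds outstanding: weight = 35987.63557/101827.34557 = 0.3534; after-tax cost = 7.1% × (1 − 33%) = 4.7570%.
WACC = 0.6466 × 14.0000% + 0.3534 × 4.7570% = 10.7334%.

10.73%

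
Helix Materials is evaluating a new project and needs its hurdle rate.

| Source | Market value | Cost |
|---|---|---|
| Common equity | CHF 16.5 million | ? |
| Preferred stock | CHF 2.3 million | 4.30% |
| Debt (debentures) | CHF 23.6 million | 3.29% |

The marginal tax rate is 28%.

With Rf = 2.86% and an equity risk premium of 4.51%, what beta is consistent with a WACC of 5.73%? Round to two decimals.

1.75

Total capital V = 16.5 + 2.3 + 23.6 = 42.4.
Equity weight = 16.5/42.4 = 0.3892.
Preferred weight = 2.3/42.4 = 0.0542.
Debentures weight = 23.6/42.4 = 0.5566.
Debt contribution = 0.5566 × 3.29% × (1 − 28%) = 1.3185%.
Preferred contribution = 0.0542 × 4.3% = 0.2333%.
Required equity contribution = 5.73% − 1.5517% = 4.1783%  ⇒  Re = 10.7369%.
CAPM: 10.7369% = 2.86% + β × 4.51%  ⇒  β = 1.7465.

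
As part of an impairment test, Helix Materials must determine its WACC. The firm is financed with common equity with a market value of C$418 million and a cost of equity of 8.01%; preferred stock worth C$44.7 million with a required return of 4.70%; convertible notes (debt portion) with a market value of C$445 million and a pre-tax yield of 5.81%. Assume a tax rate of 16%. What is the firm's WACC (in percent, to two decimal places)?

Total capital V = 418 + 44.7 + 445 = 907.7.
Equity: weight = 418/907.7 = 0.4605; cost = 8.01%.
Preferred: weight = 44.7/907.7 = 0.0492; cost = 4.7%.
Convertible notes (debt portion): weight = 445/907.7 = 0.4903; after-tax cost = 5.81% × (1 − 16%) = 4.8804%.
WACC = 0.4605 × 8.0100% + 0.0492 × 4.7000% + 0.4903 × 4.8804% = 6.3127%.

6.31%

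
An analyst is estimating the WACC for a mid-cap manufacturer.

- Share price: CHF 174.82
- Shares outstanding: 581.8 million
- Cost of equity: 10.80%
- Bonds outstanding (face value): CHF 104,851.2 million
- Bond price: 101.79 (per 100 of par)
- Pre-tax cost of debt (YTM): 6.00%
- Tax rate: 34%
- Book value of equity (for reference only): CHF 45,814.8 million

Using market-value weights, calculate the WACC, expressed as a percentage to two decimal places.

Market value of equity E = 174.82 × 581.8m = 101710.276m. Market value of debt D = 104851.2m × 101.79/100 = 106728.03648m.
Total capital V = 101710.276 + 106728.03648 = 208438.31248.
Equity: weight = 101710.276/208438.31248 = 0.4880; cost = 10.8%.
Bonds outstanding: weight = 106728.03648/208438.31248 = 0.5120; after-tax cost = 6% × (1 − 34%) = 3.9600%.
WACC = 0.4880 × 10.8000% + 0.5120 × 3.9600% = 7.2977%.

7.30%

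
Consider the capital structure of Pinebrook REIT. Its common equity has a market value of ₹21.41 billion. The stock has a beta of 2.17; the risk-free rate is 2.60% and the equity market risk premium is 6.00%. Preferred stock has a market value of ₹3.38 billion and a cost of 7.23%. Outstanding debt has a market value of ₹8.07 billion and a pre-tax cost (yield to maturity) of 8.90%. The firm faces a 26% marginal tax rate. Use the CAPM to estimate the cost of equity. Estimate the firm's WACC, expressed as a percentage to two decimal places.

12.54%

Cost of equity via CAPM: Re = 2.6% + 2.17 × 6.0% = 15.6200%.
Total capital V = 21.41 + 3.38 + 8.07 = 32.86.
Equity: weight = 21.41/32.86 = 0.6516; cost = 15.62%.
Preferred: weight = 3.38/32.86 = 0.1029; cost = 7.23%.
Debt: weight = 8.07/32.86 = 0.2456; after-tax cost = 8.9% × (1 − 26%) = 6.5860%.
WACC = 0.6516 × 15.6200% + 0.1029 × 7.2300% + 0.2456 × 6.5860% = 12.5384%.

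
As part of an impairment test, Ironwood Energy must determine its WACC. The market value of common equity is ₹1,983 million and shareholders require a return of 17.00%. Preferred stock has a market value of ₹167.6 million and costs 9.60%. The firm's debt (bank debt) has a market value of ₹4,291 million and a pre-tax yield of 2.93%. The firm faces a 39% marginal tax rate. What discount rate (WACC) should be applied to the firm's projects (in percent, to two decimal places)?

Total capital V = 1983 + 167.6 + 4291 = 6441.6.
Equity: weight = 1983/6441.6 = 0.3078; cost = 17%.
Preferred: weight = 167.6/6441.6 = 0.0260; cost = 9.6%.
Bank debt: weight = 4291/6441.6 = 0.6661; after-tax cost = 2.93% × (1 − 39%) = 1.7873%.
WACC = 0.3078 × 17.0000% + 0.0260 × 9.6000% + 0.6661 × 1.7873% = 6.6737%.

6.67%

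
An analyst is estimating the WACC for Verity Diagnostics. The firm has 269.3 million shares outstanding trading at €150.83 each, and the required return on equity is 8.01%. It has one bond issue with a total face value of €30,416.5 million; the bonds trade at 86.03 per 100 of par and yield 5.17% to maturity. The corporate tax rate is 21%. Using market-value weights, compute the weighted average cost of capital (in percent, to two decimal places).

Market value of equity E = 150.83 × 269.3m = 40618.519m. Market value of debt D = 30416.5m × 86.03/100 = 26167.31495m.
Total capital V = 40618.519 + 26167.31495 = 66785.83395.
Equity: weight = 40618.519/66785.83395 = 0.6082; cost = 8.01%.
Bonds outstanding: weight = 26167.31495/66785.83395 = 0.3918; after-tax cost = 5.17% × (1 − 21%) = 4.0843%.
WACC = 0.6082 × 8.0100% + 0.3918 × 4.0843% = 6.4719%.

6.47%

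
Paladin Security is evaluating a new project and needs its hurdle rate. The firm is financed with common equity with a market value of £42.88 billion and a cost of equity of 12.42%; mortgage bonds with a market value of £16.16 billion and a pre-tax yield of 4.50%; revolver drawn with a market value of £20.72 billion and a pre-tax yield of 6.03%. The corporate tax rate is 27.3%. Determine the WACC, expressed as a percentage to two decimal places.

8.48%

Total capital V = 42.88 + 16.16 + 20.72 = 79.76.
Equity: weight = 42.88/79.76 = 0.5376; cost = 12.42%.
Mortgage bonds: weight = 16.16/79.76 = 0.2026; after-tax cost = 4.5% × (1 − 27.3%) = 3.2715%.
Revolver drawn: weight = 20.72/79.76 = 0.2598; after-tax cost = 6.03% × (1 − 27.3%) = 4.3838%.
WACC = 0.5376 × 12.4200% + 0.2026 × 3.2715% + 0.2598 × 4.3838% = 8.4788%.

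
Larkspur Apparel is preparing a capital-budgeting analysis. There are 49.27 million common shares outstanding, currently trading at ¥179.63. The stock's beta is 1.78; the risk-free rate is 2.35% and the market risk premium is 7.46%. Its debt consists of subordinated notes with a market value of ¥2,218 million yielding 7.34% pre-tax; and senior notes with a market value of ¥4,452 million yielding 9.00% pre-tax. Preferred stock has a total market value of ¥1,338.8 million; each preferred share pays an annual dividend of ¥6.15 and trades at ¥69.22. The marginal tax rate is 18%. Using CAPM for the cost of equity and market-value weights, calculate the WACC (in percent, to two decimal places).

11.65%

Cost of equity via CAPM: Re = 2.35% + 1.78 × 7.46% = 15.6288%.
Cost of preferred: Rp = 6.15 / 69.22 = 8.8847%.
Market value of equity E = 179.63 × 49.27m = 8850.3701m.
Total capital V = 8850.3701 + 1338.8 + 2218 + 4452 = 16859.1701.
Equity: weight = 8850.3701/16859.1701 = 0.5250; cost = 15.6288%.
Preferred: weight = 1338.8/16859.1701 = 0.0794; cost = 8.8847%.
Subordinated notes: weight = 2218/16859.1701 = 0.1316; after-tax cost = 7.34% × (1 − 18%) = 6.0188%.
Senior notes: weight = 4452/16859.1701 = 0.2641; after-tax cost = 9% × (1 − 18%) = 7.3800%.
WACC = 0.5250 × 15.6288% + 0.0794 × 8.8847% + 0.1316 × 6.0188% + 0.2641 × 7.3800% = 11.6507%.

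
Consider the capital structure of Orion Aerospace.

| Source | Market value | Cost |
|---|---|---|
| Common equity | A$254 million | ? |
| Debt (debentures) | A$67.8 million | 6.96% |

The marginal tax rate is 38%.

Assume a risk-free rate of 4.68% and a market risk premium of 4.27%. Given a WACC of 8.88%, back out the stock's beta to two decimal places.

1.27

Total capital V = 254 + 67.8 = 321.8.
Equity weight = 254/321.8 = 0.7893.
Debentures weight = 67.8/321.8 = 0.2107.
Debt contribution = 0.2107 × 6.96% × (1 − 38%) = 0.9092%.
Required equity contribution = 8.88% − 0.9092% = 7.9708%  ⇒  Re = 10.0985%.
CAPM: 10.0985% = 4.68% + β × 4.27%  ⇒  β = 1.2690.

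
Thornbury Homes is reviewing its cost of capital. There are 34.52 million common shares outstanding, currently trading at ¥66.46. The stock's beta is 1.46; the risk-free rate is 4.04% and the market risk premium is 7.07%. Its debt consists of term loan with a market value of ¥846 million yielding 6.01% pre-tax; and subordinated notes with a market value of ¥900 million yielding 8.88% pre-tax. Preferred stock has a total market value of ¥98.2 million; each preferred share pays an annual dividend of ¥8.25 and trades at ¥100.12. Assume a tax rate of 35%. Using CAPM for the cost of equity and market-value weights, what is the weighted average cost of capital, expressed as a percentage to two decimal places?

10.21%

Cost of equity via CAPM: Re = 4.04% + 1.46 × 7.07% = 14.3622%.
Cost of preferred: Rp = 8.25 / 100.12 = 8.2401%.
Market value of equity E = 66.46 × 34.52m = 2294.1992m.
Total capital V = 2294.1992 + 98.2 + 846 + 900 = 4138.3992.
Equity: weight = 2294.1992/4138.3992 = 0.5544; cost = 14.3622%.
Preferred: weight = 98.2/4138.3992 = 0.0237; cost = 8.2401%.
Term loan: weight = 846/4138.3992 = 0.2044; after-tax cost = 6.01% × (1 − 35%) = 3.9065%.
Subordinated notes: weight = 900/4138.3992 = 0.2175; after-tax cost = 8.88% × (1 − 35%) = 5.7720%.
WACC = 0.5544 × 14.3622% + 0.0237 × 8.2401% + 0.2044 × 3.9065% + 0.2175 × 5.7720% = 10.2113%.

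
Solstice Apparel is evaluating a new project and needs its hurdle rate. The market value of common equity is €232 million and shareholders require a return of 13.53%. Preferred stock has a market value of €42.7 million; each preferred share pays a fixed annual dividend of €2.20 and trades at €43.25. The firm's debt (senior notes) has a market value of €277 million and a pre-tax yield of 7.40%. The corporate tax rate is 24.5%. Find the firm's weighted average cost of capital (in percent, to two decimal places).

8.89%

Cost of preferred: Rp = 2.2 / 43.25 = 5.0867%.
Total capital V = 232 + 42.7 + 277 = 551.7.
Equity: weight = 232/551.7 = 0.4205; cost = 13.53%.
Preferred: weight = 42.7/551.7 = 0.0774; cost = 5.0867%.
Senior notes: weight = 277/551.7 = 0.5021; after-tax cost = 7.4% × (1 − 24.5%) = 5.5870%.
WACC = 0.4205 × 13.5300% + 0.0774 × 5.0867% + 0.5021 × 5.5870% = 8.8885%.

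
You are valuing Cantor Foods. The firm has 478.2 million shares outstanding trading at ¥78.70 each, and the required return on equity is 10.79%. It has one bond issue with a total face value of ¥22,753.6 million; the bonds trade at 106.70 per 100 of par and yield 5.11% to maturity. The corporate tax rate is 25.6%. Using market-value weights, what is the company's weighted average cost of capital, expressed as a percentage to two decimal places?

8.05%

Market value of equity E = 78.7 × 478.2m = 37634.34m. Market value of debt D = 22753.6m × 106.7/100 = 24278.0912m.
Total capital V = 37634.34 + 24278.0912 = 61912.4312.
Equity: weight = 37634.34/61912.4312 = 0.6079; cost = 10.79%.
Bonds outstanding: weight = 24278.0912/61912.4312 = 0.3921; after-tax cost = 5.11% × (1 − 25.6%) = 3.8018%.
WACC = 0.6079 × 10.7900% + 0.3921 × 3.8018% = 8.0497%.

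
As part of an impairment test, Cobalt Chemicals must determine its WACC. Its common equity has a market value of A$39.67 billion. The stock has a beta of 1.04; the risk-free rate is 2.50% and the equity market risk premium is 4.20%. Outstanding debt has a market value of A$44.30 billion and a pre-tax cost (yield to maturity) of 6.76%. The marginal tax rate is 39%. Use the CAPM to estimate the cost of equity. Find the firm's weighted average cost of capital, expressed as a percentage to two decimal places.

5.42%

Cost of equity via CAPM: Re = 2.5% + 1.04 × 4.2% = 6.8680%.
Total capital V = 39.67 + 44.3 = 83.97.
Equity: weight = 39.67/83.97 = 0.4724; cost = 6.868%.
Debt: weight = 44.3/83.97 = 0.5276; after-tax cost = 6.76% × (1 − 39%) = 4.1236%.
WACC = 0.4724 × 6.8680% + 0.5276 × 4.1236% = 5.4201%.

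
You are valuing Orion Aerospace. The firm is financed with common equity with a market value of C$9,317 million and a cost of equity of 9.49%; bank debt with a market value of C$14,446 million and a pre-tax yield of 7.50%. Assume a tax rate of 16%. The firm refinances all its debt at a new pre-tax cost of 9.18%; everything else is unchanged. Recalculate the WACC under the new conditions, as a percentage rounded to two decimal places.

8.41%

After the change:
Total capital V = 9317 + 14446 = 23763.
Equity: weight = 9317/23763 = 0.3921; cost = 9.49%.
Bank debt: weight = 14446/23763 = 0.6079; after-tax cost = 9.18% × (1 − 16%) = 7.7112%.
WACC = 0.3921 × 9.4900% + 0.6079 × 7.7112% = 8.4086%.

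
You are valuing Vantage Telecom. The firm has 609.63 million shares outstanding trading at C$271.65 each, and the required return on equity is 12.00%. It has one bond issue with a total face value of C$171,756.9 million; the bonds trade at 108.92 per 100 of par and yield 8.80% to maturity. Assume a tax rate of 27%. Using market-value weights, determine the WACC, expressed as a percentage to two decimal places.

Market value of equity E = 271.65 × 609.63m = 165605.9895m. Market value of debt D = 171756.9m × 108.92/100 = 187077.61548m.
Total capital V = 165605.9895 + 187077.61548 = 352683.60498.
Equity: weight = 165605.9895/352683.60498 = 0.4696; cost = 12%.
Bonds outstanding: weight = 187077.61548/352683.60498 = 0.5304; after-tax cost = 8.8% × (1 − 27%) = 6.4240%.
WACC = 0.4696 × 12.0000% + 0.5304 × 6.4240% = 9.0423%.

9.04%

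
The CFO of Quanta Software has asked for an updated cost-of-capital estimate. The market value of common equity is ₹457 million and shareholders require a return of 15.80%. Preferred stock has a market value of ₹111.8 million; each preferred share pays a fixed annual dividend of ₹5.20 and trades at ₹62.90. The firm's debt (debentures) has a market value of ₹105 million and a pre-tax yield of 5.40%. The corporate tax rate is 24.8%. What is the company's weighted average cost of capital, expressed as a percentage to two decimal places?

12.72%

Cost of preferred: Rp = 5.2 / 62.9 = 8.2671%.
Total capital V = 457 + 111.8 + 105 = 673.8.
Equity: weight = 457/673.8 = 0.6782; cost = 15.8%.
Preferred: weight = 111.8/673.8 = 0.1659; cost = 8.2671%.
Debentures: weight = 105/673.8 = 0.1558; after-tax cost = 5.4% × (1 − 24.8%) = 4.0608%.
WACC = 0.6782 × 15.8000% + 0.1659 × 8.2671% + 0.1558 × 4.0608% = 12.7208%.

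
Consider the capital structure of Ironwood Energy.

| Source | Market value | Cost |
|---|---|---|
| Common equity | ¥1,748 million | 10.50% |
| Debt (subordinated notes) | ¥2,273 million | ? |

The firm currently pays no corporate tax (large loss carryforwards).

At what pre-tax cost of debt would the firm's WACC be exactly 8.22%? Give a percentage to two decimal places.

6.47%

Total capital V = 1748 + 2273 = 4021.
Equity weight = 1748/4021 = 0.4347.
Subordinated notes weight = 2273/4021 = 0.5653.
Equity contribution = 0.4347 × 10.5% = 4.5645%.
Remaining for debt = 8.22% − 4.5645% = 3.6555%.
Rd × (1 − 0%) × 0.5653 = 3.6555%  ⇒  Rd = 6.4666%.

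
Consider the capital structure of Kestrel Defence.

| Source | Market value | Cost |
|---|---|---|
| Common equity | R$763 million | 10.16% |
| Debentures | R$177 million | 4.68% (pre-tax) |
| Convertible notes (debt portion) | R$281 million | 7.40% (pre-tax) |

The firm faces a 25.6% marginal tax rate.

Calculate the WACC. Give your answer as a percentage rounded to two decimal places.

8.12%

Total capital V = 763 + 177 + 281 = 1221.
Equity: weight = 763/1221 = 0.6249; cost = 10.16%.
Debentures: weight = 177/1221 = 0.1450; after-tax cost = 4.68% × (1 − 25.6%) = 3.4819%.
Convertible notes (debt portion): weight = 281/1221 = 0.2301; after-tax cost = 7.4% × (1 − 25.6%) = 5.5056%.
WACC = 0.6249 × 10.1600% + 0.1450 × 3.4819% + 0.2301 × 5.5056% = 8.1208%.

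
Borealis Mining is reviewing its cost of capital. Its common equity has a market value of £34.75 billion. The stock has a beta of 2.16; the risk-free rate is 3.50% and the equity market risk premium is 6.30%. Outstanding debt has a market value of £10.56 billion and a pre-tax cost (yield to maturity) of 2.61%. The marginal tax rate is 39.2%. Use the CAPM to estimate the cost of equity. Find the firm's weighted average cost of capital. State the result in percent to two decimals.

13.49%

Cost of equity via CAPM: Re = 3.5% + 2.16 × 6.3% = 17.1080%.
Total capital V = 34.75 + 10.56 = 45.31.
Equity: weight = 34.75/45.31 = 0.7669; cost = 17.108%.
Debt: weight = 10.56/45.31 = 0.2331; after-tax cost = 2.61% × (1 − 39.2%) = 1.5869%.
WACC = 0.7669 × 17.1080% + 0.2331 × 1.5869% = 13.4906%.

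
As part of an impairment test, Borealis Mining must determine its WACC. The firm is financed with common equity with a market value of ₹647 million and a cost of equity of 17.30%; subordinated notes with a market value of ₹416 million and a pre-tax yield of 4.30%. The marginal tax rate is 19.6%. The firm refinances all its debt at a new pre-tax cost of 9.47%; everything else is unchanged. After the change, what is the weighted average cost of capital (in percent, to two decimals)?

After the change:
Total capital V = 647 + 416 = 1063.
Equity: weight = 647/1063 = 0.6087; cost = 17.3%.
Subordinated notes: weight = 416/1063 = 0.3913; after-tax cost = 9.47% × (1 − 19.6%) = 7.6139%.
WACC = 0.6087 × 17.3000% + 0.3913 × 7.6139% = 13.5094%.

13.51%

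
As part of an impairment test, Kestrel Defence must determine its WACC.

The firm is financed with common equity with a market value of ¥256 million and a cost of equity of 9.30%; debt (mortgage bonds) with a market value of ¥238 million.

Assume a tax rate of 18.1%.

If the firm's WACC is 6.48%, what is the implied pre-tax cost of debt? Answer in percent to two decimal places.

Total capital V = 256 + 238 = 494.
Equity weight = 256/494 = 0.5182.
Mortgage bonds weight = 238/494 = 0.4818.
Equity contribution = 0.5182 × 9.3% = 4.8194%.
Remaining for debt = 6.48% − 4.8194% = 1.6606%.
Rd × (1 − 18.1%) × 0.4818 = 1.6606%  ⇒  Rd = 4.2085%.

4.21%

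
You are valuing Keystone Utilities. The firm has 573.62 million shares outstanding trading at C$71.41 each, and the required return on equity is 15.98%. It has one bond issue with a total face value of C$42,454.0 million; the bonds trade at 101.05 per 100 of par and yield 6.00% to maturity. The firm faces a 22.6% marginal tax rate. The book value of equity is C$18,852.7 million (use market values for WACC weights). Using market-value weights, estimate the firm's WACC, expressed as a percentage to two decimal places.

Market value of equity E = 71.41 × 573.62m = 40962.2042m. Market value of debt D = 42454m × 101.05/100 = 42899.767m.
Total capital V = 40962.2042 + 42899.767 = 83861.9712.
Equity: weight = 40962.2042/83861.9712 = 0.4884; cost = 15.98%.
Bonds outstanding: weight = 42899.767/83861.9712 = 0.5116; after-tax cost = 6% × (1 − 22.6%) = 4.6440%.
WACC = 0.4884 × 15.9800% + 0.5116 × 4.6440% = 10.1810%.

10.18%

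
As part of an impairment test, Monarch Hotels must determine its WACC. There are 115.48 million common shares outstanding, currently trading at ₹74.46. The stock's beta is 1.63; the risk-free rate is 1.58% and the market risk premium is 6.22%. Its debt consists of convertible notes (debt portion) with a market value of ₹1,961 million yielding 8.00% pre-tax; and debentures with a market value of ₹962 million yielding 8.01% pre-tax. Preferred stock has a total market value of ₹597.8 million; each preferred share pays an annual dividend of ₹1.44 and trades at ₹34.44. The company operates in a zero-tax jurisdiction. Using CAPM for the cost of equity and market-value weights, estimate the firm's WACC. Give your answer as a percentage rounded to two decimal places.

10.45%

Cost of equity via CAPM: Re = 1.58% + 1.63 × 6.22% = 11.7186%.
Cost of preferred: Rp = 1.44 / 34.44 = 4.1812%.
Market value of equity E = 74.46 × 115.48m = 8598.6408m.
Total capital V = 8598.6408 + 597.8 + 1961 + 962 = 12119.4408.
Equity: weight = 8598.6408/12119.4408 = 0.7095; cost = 11.7186%.
Preferred: weight = 597.8/12119.4408 = 0.0493; cost = 4.1812%.
Convertible notes (debt portion): weight = 1961/12119.4408 = 0.1618; after-tax cost = 8% × (1 − 0%) = 8.0000%.
Debentures: weight = 962/12119.4408 = 0.0794; after-tax cost = 8.01% × (1 − 0%) = 8.0100%.
WACC = 0.7095 × 11.7186% + 0.0493 × 4.1812% + 0.1618 × 8.0000% + 0.0794 × 8.0100% = 10.4507%.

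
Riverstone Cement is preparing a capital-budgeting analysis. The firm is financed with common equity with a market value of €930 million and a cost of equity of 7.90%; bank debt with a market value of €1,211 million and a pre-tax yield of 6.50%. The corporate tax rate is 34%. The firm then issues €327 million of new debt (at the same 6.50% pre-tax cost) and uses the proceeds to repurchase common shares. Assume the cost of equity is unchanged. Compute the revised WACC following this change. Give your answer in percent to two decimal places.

5.31%

After the change:
Total capital V = 603 + 1538 = 2141.
Equity: weight = 603/2141 = 0.2816; cost = 7.9%.
Bank debt: weight = 1538/2141 = 0.7184; after-tax cost = 6.5% × (1 − 34%) = 4.2900%.
WACC = 0.2816 × 7.9000% + 0.7184 × 4.2900% = 5.3067%.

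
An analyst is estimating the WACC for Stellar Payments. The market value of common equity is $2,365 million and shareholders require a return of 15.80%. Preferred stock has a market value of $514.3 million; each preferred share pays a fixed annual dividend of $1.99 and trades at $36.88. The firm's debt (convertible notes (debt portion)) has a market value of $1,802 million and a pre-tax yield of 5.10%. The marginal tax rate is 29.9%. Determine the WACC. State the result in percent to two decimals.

Cost of preferred: Rp = 1.99 / 36.88 = 5.3959%.
Total capital V = 2365 + 514.3 + 1802 = 4681.3.
Equity: weight = 2365/4681.3 = 0.5052; cost = 15.8%.
Preferred: weight = 514.3/4681.3 = 0.1099; cost = 5.3959%.
Convertible notes (debt portion): weight = 1802/4681.3 = 0.3849; after-tax cost = 5.1% × (1 − 29.9%) = 3.5751%.
WACC = 0.5052 × 15.8000% + 0.1099 × 5.3959% + 0.3849 × 3.5751% = 9.9512%.

9.95%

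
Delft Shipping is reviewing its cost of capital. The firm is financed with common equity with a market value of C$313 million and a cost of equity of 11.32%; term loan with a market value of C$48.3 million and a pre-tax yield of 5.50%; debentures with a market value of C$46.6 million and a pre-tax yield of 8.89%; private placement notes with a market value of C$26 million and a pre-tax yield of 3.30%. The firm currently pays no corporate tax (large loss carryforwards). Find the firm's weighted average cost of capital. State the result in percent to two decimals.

9.93%

Total capital V = 313 + 48.3 + 46.6 + 26 = 433.9.
Equity: weight = 313/433.9 = 0.7214; cost = 11.32%.
Term loan: weight = 48.3/433.9 = 0.1113; after-tax cost = 5.5% × (1 − 0%) = 5.5000%.
Debentures: weight = 46.6/433.9 = 0.1074; after-tax cost = 8.89% × (1 − 0%) = 8.8900%.
Private placement notes: weight = 26/433.9 = 0.0599; after-tax cost = 3.3% × (1 − 0%) = 3.3000%.
WACC = 0.7214 × 11.3200% + 0.1113 × 5.5000% + 0.1074 × 8.8900% + 0.0599 × 3.3000% = 9.9306%.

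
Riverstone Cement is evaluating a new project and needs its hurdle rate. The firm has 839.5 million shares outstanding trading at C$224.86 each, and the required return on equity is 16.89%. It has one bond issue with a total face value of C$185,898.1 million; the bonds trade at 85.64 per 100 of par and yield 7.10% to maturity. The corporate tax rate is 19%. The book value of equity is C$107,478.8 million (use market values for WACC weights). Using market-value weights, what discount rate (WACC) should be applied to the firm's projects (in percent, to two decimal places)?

Market value of equity E = 224.86 × 839.5m = 188769.97m. Market value of debt D = 185898.1m × 85.64/100 = 159203.13284m.
Total capital V = 188769.97 + 159203.13284 = 347973.10284.
Equity: weight = 188769.97/347973.10284 = 0.5425; cost = 16.89%.
Bonds outstanding: weight = 159203.13284/347973.10284 = 0.4575; after-tax cost = 7.1% × (1 − 19%) = 5.7510%.
WACC = 0.5425 × 16.8900% + 0.4575 × 5.7510% = 11.7937%.

11.79%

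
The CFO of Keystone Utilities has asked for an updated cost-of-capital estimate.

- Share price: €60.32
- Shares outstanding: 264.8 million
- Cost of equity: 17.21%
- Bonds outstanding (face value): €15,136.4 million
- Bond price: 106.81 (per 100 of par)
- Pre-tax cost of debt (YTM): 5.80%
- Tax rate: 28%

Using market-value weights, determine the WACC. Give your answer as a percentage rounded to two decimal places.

10.65%

Market value of equity E = 60.32 × 264.8m = 15972.736m. Market value of debt D = 15136.4m × 106.81/100 = 16167.18884m.
Total capital V = 15972.736 + 16167.18884 = 32139.92484.
Equity: weight = 15972.736/32139.92484 = 0.4970; cost = 17.21%.
Bonds outstanding: weight = 16167.18884/32139.92484 = 0.5030; after-tax cost = 5.8% × (1 − 28%) = 4.1760%.
WACC = 0.4970 × 17.2100% + 0.5030 × 4.1760% = 10.6536%.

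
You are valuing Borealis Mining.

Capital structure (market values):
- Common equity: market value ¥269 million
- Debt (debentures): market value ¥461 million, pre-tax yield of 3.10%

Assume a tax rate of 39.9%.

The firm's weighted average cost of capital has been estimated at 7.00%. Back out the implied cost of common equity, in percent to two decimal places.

15.80%

Total capital V = 269 + 461 = 730.
Equity weight = 269/730 = 0.3685.
Debentures weight = 461/730 = 0.6315.
Debt contribution = 0.6315 × 3.1% × (1 − 39.9%) = 1.1766%.
Required equity contribution = 7.0% − 1.1766% = 5.8234%.
Re = 5.8234% / 0.3685 = 15.8034%.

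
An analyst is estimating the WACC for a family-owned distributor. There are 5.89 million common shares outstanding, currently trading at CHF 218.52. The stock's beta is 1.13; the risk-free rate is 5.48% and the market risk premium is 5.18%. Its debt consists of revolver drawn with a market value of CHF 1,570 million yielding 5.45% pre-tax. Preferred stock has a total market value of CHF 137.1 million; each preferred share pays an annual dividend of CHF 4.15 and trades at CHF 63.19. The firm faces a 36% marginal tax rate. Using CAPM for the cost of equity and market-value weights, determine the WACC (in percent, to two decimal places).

Cost of equity via CAPM: Re = 5.48% + 1.13 × 5.18% = 11.3334%.
Cost of preferred: Rp = 4.15 / 63.19 = 6.5675%.
Market value of equity E = 218.52 × 5.89m = 1287.0828m.
Total capital V = 1287.0828 + 137.1 + 1570 = 2994.1828.
Equity: weight = 1287.0828/2994.1828 = 0.4299; cost = 11.3334%.
Preferred: weight = 137.1/2994.1828 = 0.0458; cost = 6.5675%.
Revolver drawn: weight = 1570/2994.1828 = 0.5244; after-tax cost = 5.45% × (1 − 36%) = 3.4880%.
WACC = 0.4299 × 11.3334% + 0.0458 × 6.5675% + 0.5244 × 3.4880% = 7.0014%.

7.00%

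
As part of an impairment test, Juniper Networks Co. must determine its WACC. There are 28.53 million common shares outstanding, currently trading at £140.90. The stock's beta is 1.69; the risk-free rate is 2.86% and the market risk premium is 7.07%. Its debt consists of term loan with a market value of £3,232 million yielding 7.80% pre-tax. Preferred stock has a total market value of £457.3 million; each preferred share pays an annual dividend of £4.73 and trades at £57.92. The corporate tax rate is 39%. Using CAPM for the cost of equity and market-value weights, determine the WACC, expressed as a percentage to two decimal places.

Cost of equity via CAPM: Re = 2.86% + 1.69 × 7.07% = 14.8083%.
Cost of preferred: Rp = 4.73 / 57.92 = 8.1664%.
Market value of equity E = 140.9 × 28.53m = 4019.877m.
Total capital V = 4019.877 + 457.3 + 3232 = 7709.177.
Equity: weight = 4019.877/7709.177 = 0.5214; cost = 14.8083%.
Preferred: weight = 457.3/7709.177 = 0.0593; cost = 8.1664%.
Term loan: weight = 3232/7709.177 = 0.4192; after-tax cost = 7.8% × (1 − 39%) = 4.7580%.
WACC = 0.5214 × 14.8083% + 0.0593 × 8.1664% + 0.4192 × 4.7580% = 10.2008%.

10.20%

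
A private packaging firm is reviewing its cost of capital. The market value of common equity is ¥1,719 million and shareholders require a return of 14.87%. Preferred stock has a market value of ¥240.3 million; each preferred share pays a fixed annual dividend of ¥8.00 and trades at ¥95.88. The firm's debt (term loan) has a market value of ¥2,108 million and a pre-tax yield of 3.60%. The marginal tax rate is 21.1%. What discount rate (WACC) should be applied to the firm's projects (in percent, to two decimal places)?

8.25%

Cost of preferred: Rp = 8.0 / 95.88 = 8.3438%.
Total capital V = 1719 + 240.3 + 2108 = 4067.3.
Equity: weight = 1719/4067.3 = 0.4226; cost = 14.87%.
Preferred: weight = 240.3/4067.3 = 0.0591; cost = 8.3438%.
Term loan: weight = 2108/4067.3 = 0.5183; after-tax cost = 3.6% × (1 − 21.1%) = 2.8404%.
WACC = 0.4226 × 14.8700% + 0.0591 × 8.3438% + 0.5183 × 2.8404% = 8.2497%.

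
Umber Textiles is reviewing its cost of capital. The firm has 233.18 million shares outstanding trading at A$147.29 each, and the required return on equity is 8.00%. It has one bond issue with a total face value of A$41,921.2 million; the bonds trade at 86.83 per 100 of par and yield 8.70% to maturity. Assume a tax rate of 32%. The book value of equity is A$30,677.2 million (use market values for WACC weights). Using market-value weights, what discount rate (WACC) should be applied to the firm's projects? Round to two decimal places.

Market value of equity E = 147.29 × 233.18m = 34345.0822m. Market value of debt D = 41921.2m × 86.83/100 = 36400.17796m.
Total capital V = 34345.0822 + 36400.17796 = 70745.26016.
Equity: weight = 34345.0822/70745.26016 = 0.4855; cost = 8%.
Bonds outstanding: weight = 36400.17796/70745.26016 = 0.5145; after-tax cost = 8.7% × (1 − 32%) = 5.9160%.
WACC = 0.4855 × 8.0000% + 0.5145 × 5.9160% = 6.9277%.

6.93%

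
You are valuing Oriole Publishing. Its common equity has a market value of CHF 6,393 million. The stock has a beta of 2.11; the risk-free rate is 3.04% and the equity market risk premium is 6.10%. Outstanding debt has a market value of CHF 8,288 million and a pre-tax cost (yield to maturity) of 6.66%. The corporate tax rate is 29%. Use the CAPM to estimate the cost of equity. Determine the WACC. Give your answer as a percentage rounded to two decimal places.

9.60%

Cost of equity via CAPM: Re = 3.04% + 2.11 × 6.1% = 15.9110%.
Total capital V = 6393 + 8288 = 14681.
Equity: weight = 6393/14681 = 0.4355; cost = 15.911%.
Debt: weight = 8288/14681 = 0.5645; after-tax cost = 6.66% × (1 − 29%) = 4.7286%.
WACC = 0.4355 × 15.9110% + 0.5645 × 4.7286% = 9.5981%.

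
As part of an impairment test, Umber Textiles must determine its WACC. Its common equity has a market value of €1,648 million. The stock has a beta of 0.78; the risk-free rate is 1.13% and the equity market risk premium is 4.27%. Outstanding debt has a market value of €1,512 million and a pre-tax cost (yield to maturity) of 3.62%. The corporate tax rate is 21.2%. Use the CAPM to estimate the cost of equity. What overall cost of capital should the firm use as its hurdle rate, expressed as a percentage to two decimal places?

3.69%

Cost of equity via CAPM: Re = 1.13% + 0.78 × 4.27% = 4.4606%.
Total capital V = 1648 + 1512 = 3160.
Equity: weight = 1648/3160 = 0.5215; cost = 4.4606%.
Debt: weight = 1512/3160 = 0.4785; after-tax cost = 3.62% × (1 − 21.2%) = 2.8526%.
WACC = 0.5215 × 4.4606% + 0.4785 × 2.8526% = 3.6912%.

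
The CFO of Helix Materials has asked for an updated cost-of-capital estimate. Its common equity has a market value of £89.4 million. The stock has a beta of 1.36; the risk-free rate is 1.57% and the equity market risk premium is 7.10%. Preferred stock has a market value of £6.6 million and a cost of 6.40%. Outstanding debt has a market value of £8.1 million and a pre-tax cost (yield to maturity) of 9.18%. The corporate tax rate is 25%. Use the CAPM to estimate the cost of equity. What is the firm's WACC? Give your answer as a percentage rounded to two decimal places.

10.58%

Cost of equity via CAPM: Re = 1.57% + 1.36 × 7.1% = 11.2260%.
Total capital V = 89.4 + 6.6 + 8.1 = 104.1.
Equity: weight = 89.4/104.1 = 0.8588; cost = 11.226%.
Preferred: weight = 6.6/104.1 = 0.0634; cost = 6.4%.
Debt: weight = 8.1/104.1 = 0.0778; after-tax cost = 9.18% × (1 − 25%) = 6.8850%.
WACC = 0.8588 × 11.2260% + 0.0634 × 6.4000% + 0.0778 × 6.8850% = 10.5823%.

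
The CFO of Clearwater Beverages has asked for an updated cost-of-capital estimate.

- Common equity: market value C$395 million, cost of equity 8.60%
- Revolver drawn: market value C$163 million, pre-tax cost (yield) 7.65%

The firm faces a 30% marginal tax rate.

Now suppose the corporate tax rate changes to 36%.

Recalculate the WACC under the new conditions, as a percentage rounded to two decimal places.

7.52%

After the change:
Total capital V = 395 + 163 = 558.
Equity: weight = 395/558 = 0.7079; cost = 8.6%.
Revolver drawn: weight = 163/558 = 0.2921; after-tax cost = 7.65% × (1 − 36%) = 4.8960%.
WACC = 0.7079 × 8.6000% + 0.2921 × 4.8960% = 7.5180%.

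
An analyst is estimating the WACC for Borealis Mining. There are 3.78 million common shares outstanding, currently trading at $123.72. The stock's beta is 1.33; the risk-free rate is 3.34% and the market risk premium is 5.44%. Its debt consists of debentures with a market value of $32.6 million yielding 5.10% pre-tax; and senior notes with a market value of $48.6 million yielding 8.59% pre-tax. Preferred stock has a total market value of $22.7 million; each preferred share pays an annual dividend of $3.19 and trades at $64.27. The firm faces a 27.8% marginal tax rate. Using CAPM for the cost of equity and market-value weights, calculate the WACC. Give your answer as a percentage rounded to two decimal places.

9.59%

Cost of equity via CAPM: Re = 3.34% + 1.33 × 5.44% = 10.5752%.
Cost of preferred: Rp = 3.19 / 64.27 = 4.9634%.
Market value of equity E = 123.72 × 3.78m = 467.6616m.
Total capital V = 467.6616 + 22.7 + 32.6 + 48.6 = 571.5616.
Equity: weight = 467.6616/571.5616 = 0.8182; cost = 10.5752%.
Preferred: weight = 22.7/571.5616 = 0.0397; cost = 4.9634%.
Debentures: weight = 32.6/571.5616 = 0.0570; after-tax cost = 5.1% × (1 − 27.8%) = 3.6822%.
Senior notes: weight = 48.6/571.5616 = 0.0850; after-tax cost = 8.59% × (1 − 27.8%) = 6.2020%.
WACC = 0.8182 × 10.5752% + 0.0397 × 4.9634% + 0.0570 × 3.6822% + 0.0850 × 6.2020% = 9.5873%.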